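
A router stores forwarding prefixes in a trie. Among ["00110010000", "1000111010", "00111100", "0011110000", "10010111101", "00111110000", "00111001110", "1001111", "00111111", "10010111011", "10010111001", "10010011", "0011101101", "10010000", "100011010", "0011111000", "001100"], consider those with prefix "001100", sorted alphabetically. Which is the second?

DFS of the "001100" subtree visits, in order: "001100", "00110010000"
Position 2: 00110010000

00110010000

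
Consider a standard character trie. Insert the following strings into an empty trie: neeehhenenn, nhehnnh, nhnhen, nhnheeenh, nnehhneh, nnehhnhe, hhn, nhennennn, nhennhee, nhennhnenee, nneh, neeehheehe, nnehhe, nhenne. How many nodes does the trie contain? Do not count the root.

Count nodes per top-level branch (shared prefixes stored once):
  'h'-branch (hhn): 3 nodes
  'n'-branch (neeehheehe, neeehhenenn, nhehnnh, nhenne, nhennennn, nhennhee, nhennhnenee, nhnheeenh, nhnhen, nneh, nnehhe, nnehhneh, nnehhnhe): 52 nodes
Sum: 55

55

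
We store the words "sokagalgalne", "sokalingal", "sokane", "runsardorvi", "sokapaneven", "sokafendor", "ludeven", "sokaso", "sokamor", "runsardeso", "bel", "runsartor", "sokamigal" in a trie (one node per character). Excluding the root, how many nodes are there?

Trace insertions, counting only characters that open a new branch:
  "sokagalgalne" → 12 new (s, o, k, a, g, a, l, g, a, l, n, e)
  "sokalingal" → prefix "soka" already present; 6 new (l, i, n, g, a, l)
  "sokane" → prefix "soka" already present; 2 new (n, e)
  "runsardorvi" → 11 new (r, u, n, s, a, r, d, o, r, v, i)
  "sokapaneven" → prefix "soka" already present; 7 new (p, a, n, e, v, e, n)
  "sokafendor" → prefix "soka" already present; 6 new (f, e, n, d, o, r)
  "ludeven" → 7 new (l, u, d, e, v, e, n)
  "sokaso" → prefix "soka" already present; 2 new (s, o)
  "sokamor" → prefix "soka" already present; 3 new (m, o, r)
  "runsardeso" → prefix "runsard" already present; 3 new (e, s, o)
  "bel" → 3 new (b, e, l)
  "runsartor" → prefix "runsar" already present; 3 new (t, o, r)
  "sokamigal" → prefix "sokam" already present; 4 new (i, g, a, l)
Total nodes = 12 + 6 + 2 + 11 + 7 + 6 + 7 + 2 + 3 + 3 + 3 + 3 + 4 = 69

69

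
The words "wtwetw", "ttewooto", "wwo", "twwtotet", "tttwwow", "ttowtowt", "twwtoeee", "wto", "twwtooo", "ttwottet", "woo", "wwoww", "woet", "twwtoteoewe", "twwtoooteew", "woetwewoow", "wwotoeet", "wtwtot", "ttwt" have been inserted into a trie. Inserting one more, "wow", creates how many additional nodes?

"wo" is already a path in the trie; the remaining "w" must be added.
New nodes needed: |"wow"| − 2 = 3 − 2 = 1.

1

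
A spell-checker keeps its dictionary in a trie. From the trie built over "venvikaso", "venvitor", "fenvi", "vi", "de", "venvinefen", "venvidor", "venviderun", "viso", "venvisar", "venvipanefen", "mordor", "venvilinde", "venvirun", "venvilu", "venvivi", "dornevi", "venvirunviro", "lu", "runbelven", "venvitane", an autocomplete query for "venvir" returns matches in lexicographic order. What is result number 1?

Words with prefix "venvir", in lexicographic order: "venvirun", "venvirunviro"
The 1st is venvirun.

venvirun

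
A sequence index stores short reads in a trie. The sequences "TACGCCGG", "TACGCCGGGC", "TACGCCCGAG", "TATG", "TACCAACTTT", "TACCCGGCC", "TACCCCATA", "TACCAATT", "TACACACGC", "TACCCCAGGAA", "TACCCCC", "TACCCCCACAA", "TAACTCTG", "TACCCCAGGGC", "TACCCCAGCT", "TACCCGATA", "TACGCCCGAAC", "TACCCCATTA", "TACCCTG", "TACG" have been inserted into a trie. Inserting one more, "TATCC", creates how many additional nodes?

"TAT" is already a path in the trie; the remaining "CC" must be added.
So 5 − 3 = 2 new nodes.

2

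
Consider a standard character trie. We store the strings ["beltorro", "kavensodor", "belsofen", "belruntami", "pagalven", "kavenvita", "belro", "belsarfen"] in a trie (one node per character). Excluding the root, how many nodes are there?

48

Trace insertions, counting only characters that open a new branch:
  "beltorro" → 8 new (b, e, l, t, o, r, r, o)
  "kavensodor" → 10 new (k, a, v, e, n, s, o, d, o, r)
  "belsofen" → prefix "bel" already present; 5 new (s, o, f, e, n)
  "belruntami" → prefix "bel" already present; 7 new (r, u, n, t, a, m, i)
  "pagalven" → 8 new (p, a, g, a, l, v, e, n)
  "kavenvita" → prefix "kaven" already present; 4 new (v, i, t, a)
  "belro" → prefix "belr" already present; 1 new (o)
  "belsarfen" → prefix "bels" already present; 5 new (a, r, f, e, n)
Total nodes = 8 + 10 + 5 + 7 + 8 + 4 + 1 + 5 = 48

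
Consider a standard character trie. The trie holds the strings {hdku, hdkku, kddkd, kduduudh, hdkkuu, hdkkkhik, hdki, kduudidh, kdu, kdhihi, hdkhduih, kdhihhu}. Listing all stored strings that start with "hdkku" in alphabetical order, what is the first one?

hdkku

Words with prefix "hdkku", in lexicographic order: "hdkku", "hdkkuu"
The 1st is hdkku.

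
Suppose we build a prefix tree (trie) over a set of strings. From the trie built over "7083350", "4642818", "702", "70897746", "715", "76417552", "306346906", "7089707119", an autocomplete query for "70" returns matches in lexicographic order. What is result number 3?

7089707119

DFS of the "70" subtree visits, in order: "702", "7083350", "7089707119", "70897746"
Position 3: 7089707119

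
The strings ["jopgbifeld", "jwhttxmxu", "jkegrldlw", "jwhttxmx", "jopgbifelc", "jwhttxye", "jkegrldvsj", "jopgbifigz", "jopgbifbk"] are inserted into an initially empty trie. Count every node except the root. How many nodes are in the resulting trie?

Trie structure (* marks end of a word):
(root)
└─ j
   ├─ k
   │  └─ e
   │     └─ g
   │        └─ r
   │           └─ l
   │              └─ d
   │                 ├─ l
   │                 │  └─ w *
   │                 └─ v
   │                    └─ s
   │                       └─ j *
   ├─ o
   │  └─ p
   │     └─ g
   │        └─ b
   │           └─ i
   │              └─ f
   │                 ├─ b
   │                 │  └─ k *
   │                 ├─ e
   │                 │  └─ l
   │                 │     ├─ c *
   │                 │     └─ d *
   │                 └─ i
   │                    └─ g
   │                       └─ z *
   └─ w
      └─ h
         └─ t
            └─ t
               └─ x
                  ├─ m
                  │  └─ x *
                  │     └─ u *
                  └─ y
                     └─ e *
Counting every labelled node above: 37.

37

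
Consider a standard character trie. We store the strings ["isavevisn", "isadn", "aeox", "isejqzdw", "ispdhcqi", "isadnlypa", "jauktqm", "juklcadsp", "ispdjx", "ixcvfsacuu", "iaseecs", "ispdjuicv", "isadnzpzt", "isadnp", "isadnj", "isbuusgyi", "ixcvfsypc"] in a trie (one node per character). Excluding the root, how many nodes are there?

Trace insertions, counting only characters that open a new branch:
  "isavevisn" → 9 new (i, s, a, v, e, v, i, s, n)
  "isadn" → prefix "isa" already present; 2 new (d, n)
  "aeox" → 4 new (a, e, o, x)
  "isejqzdw" → prefix "is" already present; 6 new (e, j, q, z, d, w)
  "ispdhcqi" → prefix "is" already present; 6 new (p, d, h, c, q, i)
  "isadnlypa" → prefix "isadn" already present; 4 new (l, y, p, a)
  "jauktqm" → 7 new (j, a, u, k, t, q, m)
  "juklcadsp" → prefix "j" already present; 8 new (u, k, l, c, a, d, s, p)
  "ispdjx" → prefix "ispd" already present; 2 new (j, x)
  "ixcvfsacuu" → prefix "i" already present; 9 new (x, c, v, f, s, a, c, u, u)
  "iaseecs" → prefix "i" already present; 6 new (a, s, e, e, c, s)
  "ispdjuicv" → prefix "ispdj" already present; 4 new (u, i, c, v)
  "isadnzpzt" → prefix "isadn" already present; 4 new (z, p, z, t)
  "isadnp" → prefix "isadn" already present; 1 new (p)
  "isadnj" → prefix "isadn" already present; 1 new (j)
  "isbuusgyi" → prefix "is" already present; 7 new (b, u, u, s, g, y, i)
  "ixcvfsypc" → prefix "ixcvfs" already present; 3 new (y, p, c)
Total nodes = 9 + 2 + 4 + 6 + 6 + 4 + 7 + 8 + 2 + 9 + 6 + 4 + 4 + 1 + 1 + 7 + 3 = 83

83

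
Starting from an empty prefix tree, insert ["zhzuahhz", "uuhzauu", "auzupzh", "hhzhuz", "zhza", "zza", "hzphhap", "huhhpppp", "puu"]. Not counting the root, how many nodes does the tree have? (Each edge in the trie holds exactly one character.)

47

Insert word by word; a character creates a node only if that edge doesn't already exist:
  "zhzuahhz" → 8 new (z, h, z, u, a, h, h, z)
  "uuhzauu" → 7 new (u, u, h, z, a, u, u)
  "auzupzh" → 7 new (a, u, z, u, p, z, h)
  "hhzhuz" → 6 new (h, h, z, h, u, z)
  "zhza" → prefix "zhz" already present; 1 new (a)
  "zza" → prefix "z" already present; 2 new (z, a)
  "hzphhap" → prefix "h" already present; 6 new (z, p, h, h, a, p)
  "huhhpppp" → prefix "h" already present; 7 new (u, h, h, p, p, p, p)
  "puu" → 3 new (p, u, u)
Total nodes = 8 + 7 + 7 + 6 + 1 + 2 + 6 + 7 + 3 = 47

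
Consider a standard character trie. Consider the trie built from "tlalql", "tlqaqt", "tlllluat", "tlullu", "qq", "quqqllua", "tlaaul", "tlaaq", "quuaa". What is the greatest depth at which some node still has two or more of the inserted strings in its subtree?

Look for the deepest trie node that still has at least two words in its subtree.
e.g. "tlaaq" and "tlaaul" share the prefix "tlaa" of length 4; no pair shares a longer one.
Longest shared-prefix length: 4

4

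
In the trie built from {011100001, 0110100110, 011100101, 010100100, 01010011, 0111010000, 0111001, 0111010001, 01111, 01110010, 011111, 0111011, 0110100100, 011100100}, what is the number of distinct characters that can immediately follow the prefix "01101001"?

2

Walk "01101001" from the root, arriving at one node.
Characters that immediately follow "01101001" among the stored strings: {0, 1}.
That node has 2 child edges.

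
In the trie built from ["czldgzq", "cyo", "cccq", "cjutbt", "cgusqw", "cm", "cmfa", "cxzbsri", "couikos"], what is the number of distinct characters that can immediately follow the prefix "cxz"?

1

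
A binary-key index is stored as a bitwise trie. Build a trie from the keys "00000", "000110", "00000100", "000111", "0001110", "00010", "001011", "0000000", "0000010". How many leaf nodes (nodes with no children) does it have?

6

A leaf is a node with no children — equivalently, the end of a word that is not a proper prefix of any other stored word.
Those words: "0000000", "00000100", "00010", "000110", "0001110", "001011"
Leaf count: 6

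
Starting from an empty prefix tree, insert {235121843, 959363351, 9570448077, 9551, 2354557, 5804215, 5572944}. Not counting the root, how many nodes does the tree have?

Trace insertions, counting only characters that open a new branch:
  "235121843" → 9 new (2, 3, 5, 1, 2, 1, 8, 4, 3)
  "959363351" → 9 new (9, 5, 9, 3, 6, 3, 3, 5, 1)
  "9570448077" → prefix "95" already present; 8 new (7, 0, 4, 4, 8, 0, 7, 7)
  "9551" → prefix "95" already present; 2 new (5, 1)
  "2354557" → prefix "235" already present; 4 new (4, 5, 5, 7)
  "5804215" → 7 new (5, 8, 0, 4, 2, 1, 5)
  "5572944" → prefix "5" already present; 6 new (5, 7, 2, 9, 4, 4)
Total nodes = 9 + 9 + 8 + 2 + 4 + 7 + 6 = 45

45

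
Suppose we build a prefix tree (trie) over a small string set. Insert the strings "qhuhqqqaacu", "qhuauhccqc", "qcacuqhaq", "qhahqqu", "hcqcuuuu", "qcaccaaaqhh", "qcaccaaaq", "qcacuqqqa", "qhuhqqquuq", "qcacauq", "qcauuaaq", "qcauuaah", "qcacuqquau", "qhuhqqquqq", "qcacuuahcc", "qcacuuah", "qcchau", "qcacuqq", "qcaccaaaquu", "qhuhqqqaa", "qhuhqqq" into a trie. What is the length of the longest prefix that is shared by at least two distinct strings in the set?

9

Look for the deepest trie node that still has at least two words in its subtree.
"qcaccaaaq" and "qcaccaaaqhh" agree on "qcaccaaaq" (9 characters) before diverging; nothing deeper is shared.
Longest shared-prefix length: 9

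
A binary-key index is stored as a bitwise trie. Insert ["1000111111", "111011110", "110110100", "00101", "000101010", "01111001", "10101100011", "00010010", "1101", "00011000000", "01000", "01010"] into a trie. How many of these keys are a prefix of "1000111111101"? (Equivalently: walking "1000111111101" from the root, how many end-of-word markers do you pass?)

Traverse "1000111111101" character by character; count nodes along the way that are marked as word ends.
Prefixes of the query that are stored words: "1000111111"
Count: 1

1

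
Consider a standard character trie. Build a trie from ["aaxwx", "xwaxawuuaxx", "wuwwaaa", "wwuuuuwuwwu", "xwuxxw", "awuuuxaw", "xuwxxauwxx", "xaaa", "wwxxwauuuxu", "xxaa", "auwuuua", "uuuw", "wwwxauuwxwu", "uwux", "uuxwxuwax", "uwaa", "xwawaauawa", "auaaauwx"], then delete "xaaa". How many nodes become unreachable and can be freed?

After clearing the end-marker at "xaaa", prune upward until reaching a node still needed by another word.
The suffix "aaa" (3 nodes) is used only by "xaaa"; the node for "x" still has the child "w", so pruning stops there.
Nodes removed: 3

3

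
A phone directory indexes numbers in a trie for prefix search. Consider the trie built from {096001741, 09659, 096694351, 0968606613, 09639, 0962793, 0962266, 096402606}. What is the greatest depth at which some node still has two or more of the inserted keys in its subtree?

Equivalently: take the maximum, over all pairs, of their longest common prefix length.
"0962266" and "0962793" agree on "0962" (4 characters) before diverging; nothing deeper is shared.
Longest shared-prefix length: 4

4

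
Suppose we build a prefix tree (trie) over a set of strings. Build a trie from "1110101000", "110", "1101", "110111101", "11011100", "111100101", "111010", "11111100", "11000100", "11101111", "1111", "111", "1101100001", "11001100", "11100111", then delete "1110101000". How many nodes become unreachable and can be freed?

4

Walk "1110101000" from the leaf back toward the root, removing each node that no remaining word uses.
The suffix "1000" (4 nodes) is used only by "1110101000"; "111010" is itself a stored word, so pruning stops there.
Nodes removed: 4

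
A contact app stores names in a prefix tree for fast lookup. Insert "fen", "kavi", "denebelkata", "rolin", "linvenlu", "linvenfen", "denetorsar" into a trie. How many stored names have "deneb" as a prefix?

1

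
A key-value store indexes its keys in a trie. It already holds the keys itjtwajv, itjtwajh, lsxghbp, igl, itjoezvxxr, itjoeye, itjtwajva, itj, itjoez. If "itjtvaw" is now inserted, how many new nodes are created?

3

Walking "itjtvaw" from the root, the first 4 characters ("itjt") follow existing edges; "v" is the first miss.
Each of the 3 remaining characters creates one node.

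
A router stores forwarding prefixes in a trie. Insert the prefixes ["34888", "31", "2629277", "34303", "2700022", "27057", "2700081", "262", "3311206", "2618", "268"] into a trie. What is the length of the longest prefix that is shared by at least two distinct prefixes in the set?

Equivalently: take the maximum, over all pairs, of their longest common prefix length.
e.g. "2700022" and "2700081" share the prefix "27000" of length 5; no pair shares a longer one.
Longest shared-prefix length: 5

5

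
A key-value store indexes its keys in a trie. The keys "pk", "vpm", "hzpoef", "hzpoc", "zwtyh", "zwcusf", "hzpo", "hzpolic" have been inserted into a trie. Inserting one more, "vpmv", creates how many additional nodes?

1

"vpm" is already a path in the trie; the remaining "v" must be added.
Each of the 1 remaining characters creates one node.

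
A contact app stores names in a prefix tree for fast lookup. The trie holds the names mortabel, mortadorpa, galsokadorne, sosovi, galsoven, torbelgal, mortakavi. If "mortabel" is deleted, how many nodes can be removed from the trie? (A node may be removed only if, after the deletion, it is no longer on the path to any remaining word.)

3

After clearing the end-marker at "mortabel", prune upward until reaching a node still needed by another word.
The suffix "bel" (3 nodes) is used only by "mortabel"; the node for "morta" still has the child "d", so pruning stops there.
Nodes removed: 3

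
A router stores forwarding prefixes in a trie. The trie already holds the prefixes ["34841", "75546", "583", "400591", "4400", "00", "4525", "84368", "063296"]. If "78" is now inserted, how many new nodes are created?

1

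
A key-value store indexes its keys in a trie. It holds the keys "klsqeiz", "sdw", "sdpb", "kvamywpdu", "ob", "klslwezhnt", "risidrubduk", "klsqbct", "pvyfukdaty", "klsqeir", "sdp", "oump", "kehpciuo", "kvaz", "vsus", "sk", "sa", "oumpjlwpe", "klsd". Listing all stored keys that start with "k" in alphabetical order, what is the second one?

klsd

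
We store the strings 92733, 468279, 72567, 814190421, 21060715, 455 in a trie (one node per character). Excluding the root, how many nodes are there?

Count nodes per top-level branch (shared prefixes stored once):
  '2'-branch (21060715): 8 nodes
  '4'-branch (455, 468279): 8 nodes
  '7'-branch (72567): 5 nodes
  '8'-branch (814190421): 9 nodes
  '9'-branch (92733): 5 nodes
Sum: 35

35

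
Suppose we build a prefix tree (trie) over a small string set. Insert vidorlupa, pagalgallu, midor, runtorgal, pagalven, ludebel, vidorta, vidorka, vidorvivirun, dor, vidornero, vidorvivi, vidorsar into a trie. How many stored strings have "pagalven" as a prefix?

Filter for entries beginning with "pagalven":
Words under "pagalven": pagalven
Count: 1

1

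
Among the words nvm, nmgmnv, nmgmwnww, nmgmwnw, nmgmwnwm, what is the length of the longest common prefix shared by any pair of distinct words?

7

Equivalently: take the maximum, over all pairs, of their longest common prefix length.
e.g. "nmgmwnw" and "nmgmwnwm" share the prefix "nmgmwnw" of length 7; no pair shares a longer one.
Longest shared-prefix length: 7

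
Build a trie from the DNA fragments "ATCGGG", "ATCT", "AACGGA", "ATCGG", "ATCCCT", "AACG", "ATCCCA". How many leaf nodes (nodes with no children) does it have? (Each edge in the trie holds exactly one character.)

5

Leaves are exactly the stored words that no other stored word extends.
Those words: "AACGGA", "ATCCCA", "ATCCCT", "ATCGGG", "ATCT"
Leaf count: 5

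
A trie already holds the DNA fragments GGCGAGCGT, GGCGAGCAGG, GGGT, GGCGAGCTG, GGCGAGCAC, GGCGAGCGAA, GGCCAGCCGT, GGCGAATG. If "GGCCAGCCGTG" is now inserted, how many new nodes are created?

The longest prefix of "GGCCAGCCGTG" already in the trie is "GGCCAGCCGT" (length 10).
New nodes needed: |"GGCCAGCCGTG"| − 10 = 11 − 10 = 1.

1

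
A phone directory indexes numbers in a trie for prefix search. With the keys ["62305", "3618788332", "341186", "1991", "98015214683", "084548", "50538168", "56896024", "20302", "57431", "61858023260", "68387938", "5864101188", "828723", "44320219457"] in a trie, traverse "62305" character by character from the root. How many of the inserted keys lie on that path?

1

Traverse "62305" character by character; count nodes along the way that are marked as word ends.
Prefixes of the query that are stored words: "62305"
Count: 1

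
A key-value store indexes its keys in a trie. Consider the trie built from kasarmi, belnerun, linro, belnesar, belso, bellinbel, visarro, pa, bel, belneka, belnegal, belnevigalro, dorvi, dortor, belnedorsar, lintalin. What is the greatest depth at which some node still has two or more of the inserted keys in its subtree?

Look for the deepest trie node that still has at least two words in its subtree.
"belnedorsar" and "belnegal" agree on "belne" (5 characters) before diverging; nothing deeper is shared.
Longest shared-prefix length: 5

5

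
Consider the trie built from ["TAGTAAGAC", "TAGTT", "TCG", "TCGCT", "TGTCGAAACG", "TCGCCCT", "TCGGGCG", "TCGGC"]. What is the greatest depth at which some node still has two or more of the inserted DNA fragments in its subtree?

4

Look for the deepest trie node that still has at least two words in its subtree.
"TAGTAAGAC" and "TAGTT" agree on "TAGT" (4 characters) before diverging; nothing deeper is shared.
Longest shared-prefix length: 4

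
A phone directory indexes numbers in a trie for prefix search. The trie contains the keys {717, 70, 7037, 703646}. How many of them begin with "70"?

3

Traverse to the node for "70", then collect every word in that subtree.
Words under "70": 70, 703646, 7037
Count: 3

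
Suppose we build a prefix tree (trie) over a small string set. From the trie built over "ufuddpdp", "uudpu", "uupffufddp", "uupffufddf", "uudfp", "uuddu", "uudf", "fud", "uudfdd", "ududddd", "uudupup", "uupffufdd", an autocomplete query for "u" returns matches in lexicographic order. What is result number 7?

uudpu

DFS of the "u" subtree visits, in order: "ududddd", "ufuddpdp", "uuddu", "uudf", "uudfdd", "uudfp", "uudpu", "uudupup", "uupffufdd", "uupffufddf", "uupffufddp"
The 7th is uudpu.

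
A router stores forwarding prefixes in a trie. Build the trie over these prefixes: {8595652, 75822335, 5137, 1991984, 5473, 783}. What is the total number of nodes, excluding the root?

Trace insertions, counting only characters that open a new branch:
  "8595652" → 7 new (8, 5, 9, 5, 6, 5, 2)
  "75822335" → 8 new (7, 5, 8, 2, 2, 3, 3, 5)
  "5137" → 4 new (5, 1, 3, 7)
  "1991984" → 7 new (1, 9, 9, 1, 9, 8, 4)
  "5473" → prefix "5" already present; 3 new (4, 7, 3)
  "783" → prefix "7" already present; 2 new (8, 3)
Total nodes = 7 + 8 + 4 + 7 + 3 + 2 = 31

31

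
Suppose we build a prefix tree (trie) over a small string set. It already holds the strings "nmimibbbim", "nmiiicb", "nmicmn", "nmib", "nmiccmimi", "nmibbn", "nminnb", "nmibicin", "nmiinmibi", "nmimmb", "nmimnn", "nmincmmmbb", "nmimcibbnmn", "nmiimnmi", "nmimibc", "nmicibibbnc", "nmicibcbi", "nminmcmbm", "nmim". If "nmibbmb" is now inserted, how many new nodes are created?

2

The longest prefix of "nmibbmb" already in the trie is "nmibb" (length 5).
So 7 − 5 = 2 new nodes.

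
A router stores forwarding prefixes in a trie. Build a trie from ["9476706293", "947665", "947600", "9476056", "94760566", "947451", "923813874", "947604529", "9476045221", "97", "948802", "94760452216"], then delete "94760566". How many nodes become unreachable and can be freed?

1

After clearing the end-marker at "94760566", prune upward until reaching a node still needed by another word.
The suffix "6" (1 node) is used only by "94760566"; "9476056" is itself a stored word, so pruning stops there.
Nodes removed: 1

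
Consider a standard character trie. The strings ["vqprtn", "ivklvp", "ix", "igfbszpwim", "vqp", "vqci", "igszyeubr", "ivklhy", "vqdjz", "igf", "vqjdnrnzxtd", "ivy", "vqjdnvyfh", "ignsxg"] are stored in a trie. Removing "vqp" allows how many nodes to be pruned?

0

A node on "vqp"'s path can go only if nothing else ends at it or branches off below it.
Every node on "vqp" is still needed (e.g. by "vqprtn"), so nothing is freed.
Nodes removed: 0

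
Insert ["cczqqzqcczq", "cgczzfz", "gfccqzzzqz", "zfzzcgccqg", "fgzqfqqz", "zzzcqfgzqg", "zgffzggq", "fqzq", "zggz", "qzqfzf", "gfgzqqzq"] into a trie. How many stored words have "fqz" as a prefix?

1

Filter for entries beginning with "fqz":
Matches: "fqzq"
Count: 1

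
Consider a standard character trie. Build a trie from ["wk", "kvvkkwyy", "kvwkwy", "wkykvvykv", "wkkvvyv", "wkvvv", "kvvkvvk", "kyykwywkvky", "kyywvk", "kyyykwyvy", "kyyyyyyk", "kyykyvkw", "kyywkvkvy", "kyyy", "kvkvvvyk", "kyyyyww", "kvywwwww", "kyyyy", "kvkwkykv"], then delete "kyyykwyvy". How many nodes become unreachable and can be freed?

5

A node on "kyyykwyvy"'s path can go only if nothing else ends at it or branches off below it.
The suffix "kwyvy" (5 nodes) is used only by "kyyykwyvy"; the node for "kyyy" still has the child "y", so pruning stops there.
Nodes removed: 5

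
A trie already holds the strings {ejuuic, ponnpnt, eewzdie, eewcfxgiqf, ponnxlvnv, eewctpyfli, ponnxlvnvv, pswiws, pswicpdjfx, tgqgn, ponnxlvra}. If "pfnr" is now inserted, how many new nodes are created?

3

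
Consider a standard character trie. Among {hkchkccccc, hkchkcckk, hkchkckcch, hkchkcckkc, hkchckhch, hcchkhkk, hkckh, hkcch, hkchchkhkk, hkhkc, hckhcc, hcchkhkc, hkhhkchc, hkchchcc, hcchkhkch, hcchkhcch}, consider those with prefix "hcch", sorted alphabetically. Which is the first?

DFS of the "hcch" subtree visits, in order: "hcchkhcch", "hcchkhkc", "hcchkhkch", "hcchkhkk"
The 1st is hcchkhcch.

hcchkhcch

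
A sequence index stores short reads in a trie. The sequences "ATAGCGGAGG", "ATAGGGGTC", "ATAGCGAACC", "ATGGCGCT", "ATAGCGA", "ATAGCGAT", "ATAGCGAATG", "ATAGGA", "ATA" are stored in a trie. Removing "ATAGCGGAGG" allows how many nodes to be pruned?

4

A node on "ATAGCGGAGG"'s path can go only if nothing else ends at it or branches off below it.
The suffix "GAGG" (4 nodes) is used only by "ATAGCGGAGG"; the node for "ATAGCG" still has the child "A", so pruning stops there.
Nodes removed: 4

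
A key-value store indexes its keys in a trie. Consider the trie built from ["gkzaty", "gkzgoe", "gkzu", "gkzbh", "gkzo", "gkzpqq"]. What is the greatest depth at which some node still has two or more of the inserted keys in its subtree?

3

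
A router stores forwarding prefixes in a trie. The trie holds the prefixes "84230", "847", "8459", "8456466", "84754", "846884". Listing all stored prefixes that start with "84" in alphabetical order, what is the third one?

Filter for "84…" and sort: "84230", "8456466", "8459", "846884", "847", "84754"
Position 3: 8459

8459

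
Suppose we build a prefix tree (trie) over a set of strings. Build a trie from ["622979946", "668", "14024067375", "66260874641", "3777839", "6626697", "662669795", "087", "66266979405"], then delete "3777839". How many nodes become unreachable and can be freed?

7

After clearing the end-marker at "3777839", prune upward until reaching a node still needed by another word.
No other word shares any prefix with "3777839", so all 7 of its nodes go.
Nodes removed: 7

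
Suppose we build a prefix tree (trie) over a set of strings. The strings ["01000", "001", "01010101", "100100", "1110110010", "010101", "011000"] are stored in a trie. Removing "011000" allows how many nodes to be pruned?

4

A node on "011000"'s path can go only if nothing else ends at it or branches off below it.
The suffix "1000" (4 nodes) is used only by "011000"; the node for "01" still has the child "0", so pruning stops there.
Nodes removed: 4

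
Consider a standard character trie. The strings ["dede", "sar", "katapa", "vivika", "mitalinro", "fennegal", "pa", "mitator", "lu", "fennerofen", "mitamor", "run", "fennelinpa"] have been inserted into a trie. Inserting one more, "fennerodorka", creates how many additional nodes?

5

Walking "fennerodorka" from the root, the first 7 characters ("fennero") follow existing edges; "d" is the first miss.
Each of the 5 remaining characters creates one node.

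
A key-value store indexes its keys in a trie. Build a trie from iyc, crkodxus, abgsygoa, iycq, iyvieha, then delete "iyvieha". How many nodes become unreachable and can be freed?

Walk "iyvieha" from the leaf back toward the root, removing each node that no remaining word uses.
The suffix "vieha" (5 nodes) is used only by "iyvieha"; the node for "iy" still has the child "c", so pruning stops there.
Nodes removed: 5

5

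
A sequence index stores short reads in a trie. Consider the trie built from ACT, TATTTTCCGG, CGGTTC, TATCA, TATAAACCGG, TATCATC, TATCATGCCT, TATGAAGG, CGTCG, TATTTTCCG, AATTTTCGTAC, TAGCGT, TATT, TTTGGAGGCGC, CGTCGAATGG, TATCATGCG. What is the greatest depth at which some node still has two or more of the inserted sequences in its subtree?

Equivalently: take the maximum, over all pairs, of their longest common prefix length.
e.g. "TATTTTCCG" and "TATTTTCCGG" share the prefix "TATTTTCCG" of length 9; no pair shares a longer one.
Longest shared-prefix length: 9

9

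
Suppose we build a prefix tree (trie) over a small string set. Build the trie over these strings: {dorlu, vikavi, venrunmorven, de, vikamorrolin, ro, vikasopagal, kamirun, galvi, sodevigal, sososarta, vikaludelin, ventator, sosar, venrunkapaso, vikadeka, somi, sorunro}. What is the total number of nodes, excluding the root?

99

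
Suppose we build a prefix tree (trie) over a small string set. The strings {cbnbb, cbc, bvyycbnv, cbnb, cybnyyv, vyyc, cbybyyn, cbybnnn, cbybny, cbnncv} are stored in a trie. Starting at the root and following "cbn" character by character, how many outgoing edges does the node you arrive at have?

2

Walk "cbn" from the root, arriving at one node.
Distinct next characters after "cbn": b, n.
That node has 2 child edges.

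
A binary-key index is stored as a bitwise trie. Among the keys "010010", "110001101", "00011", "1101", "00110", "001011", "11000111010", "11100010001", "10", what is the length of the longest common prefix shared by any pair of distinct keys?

The deepest shared node is where two words last agree before diverging.
e.g. "110001101" and "11000111010" share the prefix "1100011" of length 7; no pair shares a longer one.
Longest shared-prefix length: 7

7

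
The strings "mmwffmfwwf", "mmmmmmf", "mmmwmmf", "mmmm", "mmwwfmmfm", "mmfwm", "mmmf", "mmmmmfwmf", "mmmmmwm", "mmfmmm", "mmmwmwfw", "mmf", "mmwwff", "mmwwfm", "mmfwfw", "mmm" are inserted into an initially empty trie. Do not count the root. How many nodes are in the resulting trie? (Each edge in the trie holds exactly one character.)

Insert word by word; a character creates a node only if that edge doesn't already exist:
  "mmwffmfwwf" → 10 new (m, m, w, f, f, m, f, w, w, f)
  "mmmmmmf" → prefix "mm" already present; 5 new (m, m, m, m, f)
  "mmmwmmf" → prefix "mmm" already present; 4 new (w, m, m, f)
  "mmmm" → prefix "mmmm" already present; 0 new (none)
  "mmwwfmmfm" → prefix "mmw" already present; 6 new (w, f, m, m, f, m)
  "mmfwm" → prefix "mm" already present; 3 new (f, w, m)
  "mmmf" → prefix "mmm" already present; 1 new (f)
  "mmmmmfwmf" → prefix "mmmmm" already present; 4 new (f, w, m, f)
  "mmmmmwm" → prefix "mmmmm" already present; 2 new (w, m)
  "mmfmmm" → prefix "mmf" already present; 3 new (m, m, m)
  "mmmwmwfw" → prefix "mmmwm" already present; 3 new (w, f, w)
  "mmf" → prefix "mmf" already present; 0 new (none)
  "mmwwff" → prefix "mmwwf" already present; 1 new (f)
  "mmwwfm" → prefix "mmwwfm" already present; 0 new (none)
  "mmfwfw" → prefix "mmfw" already present; 2 new (f, w)
  "mmm" → prefix "mmm" already present; 0 new (none)
Total nodes = 10 + 5 + 4 + 0 + 6 + 3 + 1 + 4 + 2 + 3 + 3 + 0 + 1 + 0 + 2 + 0 = 44

44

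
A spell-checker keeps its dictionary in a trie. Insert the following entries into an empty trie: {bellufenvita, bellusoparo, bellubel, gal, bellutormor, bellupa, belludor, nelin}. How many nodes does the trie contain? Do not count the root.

40

Insert word by word; a character creates a node only if that edge doesn't already exist:
  "bellufenvita" → 12 new (b, e, l, l, u, f, e, n, v, i, t, a)
  "bellusoparo" → prefix "bellu" already present; 6 new (s, o, p, a, r, o)
  "bellubel" → prefix "bellu" already present; 3 new (b, e, l)
  "gal" → 3 new (g, a, l)
  "bellutormor" → prefix "bellu" already present; 6 new (t, o, r, m, o, r)
  "bellupa" → prefix "bellu" already present; 2 new (p, a)
  "belludor" → prefix "bellu" already present; 3 new (d, o, r)
  "nelin" → 5 new (n, e, l, i, n)
Total nodes = 12 + 6 + 3 + 3 + 6 + 2 + 3 + 5 = 40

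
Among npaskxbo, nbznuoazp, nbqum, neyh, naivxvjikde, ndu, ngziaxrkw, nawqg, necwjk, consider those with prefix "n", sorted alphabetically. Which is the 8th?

ngziaxrkw

DFS of the "n" subtree visits, in order: "naivxvjikde", "nawqg", "nbqum", "nbznuoazp", "ndu", "necwjk", "neyh", "ngziaxrkw", "npaskxbo"
The 8th is ngziaxrkw.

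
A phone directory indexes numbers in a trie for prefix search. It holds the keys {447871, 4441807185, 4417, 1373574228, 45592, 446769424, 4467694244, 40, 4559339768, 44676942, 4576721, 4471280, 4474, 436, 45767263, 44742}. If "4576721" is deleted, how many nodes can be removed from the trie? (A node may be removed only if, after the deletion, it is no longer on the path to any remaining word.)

A node on "4576721"'s path can go only if nothing else ends at it or branches off below it.
The suffix "1" (1 node) is used only by "4576721"; the node for "457672" still has the child "6", so pruning stops there.
Nodes removed: 1

1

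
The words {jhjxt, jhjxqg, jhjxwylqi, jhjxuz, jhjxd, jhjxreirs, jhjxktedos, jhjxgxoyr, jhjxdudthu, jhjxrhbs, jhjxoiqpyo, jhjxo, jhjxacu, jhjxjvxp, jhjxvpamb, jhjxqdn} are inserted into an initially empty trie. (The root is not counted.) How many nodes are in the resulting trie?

59

Count nodes per top-level branch (shared prefixes stored once):
  'j'-branch (jhjxacu, jhjxd, jhjxdudthu, jhjxgxoyr, jhjxjvxp, jhjxktedos, jhjxo, jhjxoiqpyo, jhjxqdn, jhjxqg, jhjxreirs, jhjxrhbs, jhjxt, jhjxuz, jhjxvpamb, jhjxwylqi): 59 nodes
Sum: 59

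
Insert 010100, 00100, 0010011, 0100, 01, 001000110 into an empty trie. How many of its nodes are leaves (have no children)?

4

Leaves are exactly the stored words that no other stored word extends.
Those words: "001000110", "0010011", "0100", "010100"
Leaf count: 4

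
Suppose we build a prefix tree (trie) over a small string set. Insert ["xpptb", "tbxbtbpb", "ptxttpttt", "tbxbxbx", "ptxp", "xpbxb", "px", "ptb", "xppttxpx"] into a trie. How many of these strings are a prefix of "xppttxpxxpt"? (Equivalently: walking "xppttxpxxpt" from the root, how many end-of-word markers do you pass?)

Traverse "xppttxpxxpt" character by character; count nodes along the way that are marked as word ends.
Prefixes of the query that are stored words: "xppttxpx"
Count: 1

1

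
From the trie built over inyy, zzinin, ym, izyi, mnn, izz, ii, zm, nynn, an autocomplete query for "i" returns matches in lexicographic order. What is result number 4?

Words with prefix "i", in lexicographic order: "ii", "inyy", "izyi", "izz"
Position 4: izz

izz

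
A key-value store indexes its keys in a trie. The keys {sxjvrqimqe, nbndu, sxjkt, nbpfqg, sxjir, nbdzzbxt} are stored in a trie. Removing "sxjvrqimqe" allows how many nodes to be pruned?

Walk "sxjvrqimqe" from the leaf back toward the root, removing each node that no remaining word uses.
The suffix "vrqimqe" (7 nodes) is used only by "sxjvrqimqe"; the node for "sxj" still has the child "k", so pruning stops there.
Nodes removed: 7

7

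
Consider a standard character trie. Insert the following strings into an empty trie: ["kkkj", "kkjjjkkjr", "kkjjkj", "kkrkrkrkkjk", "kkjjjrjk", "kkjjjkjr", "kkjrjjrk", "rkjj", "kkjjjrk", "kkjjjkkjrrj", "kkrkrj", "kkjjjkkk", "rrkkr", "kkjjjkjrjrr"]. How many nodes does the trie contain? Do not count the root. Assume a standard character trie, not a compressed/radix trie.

48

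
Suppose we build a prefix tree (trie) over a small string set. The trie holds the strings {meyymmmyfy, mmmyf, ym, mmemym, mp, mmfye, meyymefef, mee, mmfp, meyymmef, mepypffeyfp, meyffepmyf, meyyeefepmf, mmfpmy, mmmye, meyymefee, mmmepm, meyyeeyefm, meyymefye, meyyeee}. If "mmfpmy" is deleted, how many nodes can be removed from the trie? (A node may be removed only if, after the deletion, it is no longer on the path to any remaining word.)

2

Walk "mmfpmy" from the leaf back toward the root, removing each node that no remaining word uses.
The suffix "my" (2 nodes) is used only by "mmfpmy"; "mmfp" is itself a stored word, so pruning stops there.
Nodes removed: 2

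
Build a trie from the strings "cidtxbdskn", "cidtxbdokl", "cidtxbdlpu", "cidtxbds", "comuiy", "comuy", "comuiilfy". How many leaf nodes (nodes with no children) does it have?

A leaf is a node with no children — equivalently, the end of a word that is not a proper prefix of any other stored word.
Those words: "cidtxbdlpu", "cidtxbdokl", "cidtxbdskn", "comuiilfy", "comuiy", "comuy"
Leaf count: 6

6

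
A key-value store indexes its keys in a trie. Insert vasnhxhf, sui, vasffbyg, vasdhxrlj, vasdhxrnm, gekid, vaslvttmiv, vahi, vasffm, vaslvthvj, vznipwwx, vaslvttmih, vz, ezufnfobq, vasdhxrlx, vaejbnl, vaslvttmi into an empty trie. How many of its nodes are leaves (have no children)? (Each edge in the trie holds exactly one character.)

A leaf is a node with no children — equivalently, the end of a word that is not a proper prefix of any other stored word.
Those words: "ezufnfobq", "gekid", "sui", "vaejbnl", "vahi", "vasdhxrlj", "vasdhxrlx", "vasdhxrnm", "vasffbyg", "vasffm", "vaslvthvj", "vaslvttmih", "vaslvttmiv", "vasnhxhf", "vznipwwx"
Leaf count: 15

15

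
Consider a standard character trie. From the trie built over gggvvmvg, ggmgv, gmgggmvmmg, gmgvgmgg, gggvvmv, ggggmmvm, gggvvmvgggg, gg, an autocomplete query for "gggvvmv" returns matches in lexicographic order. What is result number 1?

Filter for "gggvvmv…" and sort: "gggvvmv", "gggvvmvg", "gggvvmvgggg"
The 1st is gggvvmv.

gggvvmv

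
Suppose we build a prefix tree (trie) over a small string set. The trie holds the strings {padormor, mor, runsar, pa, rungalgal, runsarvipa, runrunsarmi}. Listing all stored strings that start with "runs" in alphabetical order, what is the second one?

DFS of the "runs" subtree visits, in order: "runsar", "runsarvipa"
Position 2: runsarvipa

runsarvipa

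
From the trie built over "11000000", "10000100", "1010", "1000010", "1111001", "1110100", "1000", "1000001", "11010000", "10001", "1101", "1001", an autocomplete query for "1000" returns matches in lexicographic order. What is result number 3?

Words with prefix "1000", in lexicographic order: "1000", "1000001", "1000010", "10000100", "10001"
Position 3: 1000010

1000010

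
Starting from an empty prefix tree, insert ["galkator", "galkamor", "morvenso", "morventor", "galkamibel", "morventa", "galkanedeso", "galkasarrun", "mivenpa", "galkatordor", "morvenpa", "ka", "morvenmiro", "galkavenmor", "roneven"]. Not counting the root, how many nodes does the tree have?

Trace insertions, counting only characters that open a new branch:
  "galkator" → 8 new (g, a, l, k, a, t, o, r)
  "galkamor" → prefix "galka" already present; 3 new (m, o, r)
  "morvenso" → 8 new (m, o, r, v, e, n, s, o)
  "morventor" → prefix "morven" already present; 3 new (t, o, r)
  "galkamibel" → prefix "galkam" already present; 4 new (i, b, e, l)
  "morventa" → prefix "morvent" already present; 1 new (a)
  "galkanedeso" → prefix "galka" already present; 6 new (n, e, d, e, s, o)
  "galkasarrun" → prefix "galka" already present; 6 new (s, a, r, r, u, n)
  "mivenpa" → prefix "m" already present; 6 new (i, v, e, n, p, a)
  "galkatordor" → prefix "galkator" already present; 3 new (d, o, r)
  "morvenpa" → prefix "morven" already present; 2 new (p, a)
  "ka" → 2 new (k, a)
  "morvenmiro" → prefix "morven" already present; 4 new (m, i, r, o)
  "galkavenmor" → prefix "galka" already present; 6 new (v, e, n, m, o, r)
  "roneven" → 7 new (r, o, n, e, v, e, n)
Total nodes = 8 + 3 + 8 + 3 + 4 + 1 + 6 + 6 + 6 + 3 + 2 + 2 + 4 + 6 + 7 = 69

69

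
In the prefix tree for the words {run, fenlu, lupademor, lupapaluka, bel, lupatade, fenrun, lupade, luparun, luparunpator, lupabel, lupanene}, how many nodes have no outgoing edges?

10

A leaf is a node with no children — equivalently, the end of a word that is not a proper prefix of any other stored word.
Those words: "bel", "fenlu", "fenrun", "lupabel", "lupademor", "lupanene", "lupapaluka", "luparunpator", "lupatade", "run"
Leaf count: 10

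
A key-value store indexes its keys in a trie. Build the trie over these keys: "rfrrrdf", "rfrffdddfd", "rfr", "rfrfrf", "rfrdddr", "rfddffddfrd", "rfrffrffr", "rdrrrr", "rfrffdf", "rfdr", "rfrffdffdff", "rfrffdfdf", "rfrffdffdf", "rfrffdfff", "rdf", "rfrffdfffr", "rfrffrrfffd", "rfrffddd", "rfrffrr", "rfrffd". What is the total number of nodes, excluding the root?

54

Count nodes per top-level branch (shared prefixes stored once):
  'r'-branch (rdf, rdrrrr, rfddffddfrd, rfdr, rfr, rfrdddr, rfrffd, rfrffddd, rfrffdddfd, rfrffdf, rfrffdfdf, rfrffdffdf, rfrffdffdff, rfrffdfff, rfrffdfffr, rfrffrffr, rfrffrr, rfrffrrfffd, rfrfrf, rfrrrdf): 54 nodes
Sum: 54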